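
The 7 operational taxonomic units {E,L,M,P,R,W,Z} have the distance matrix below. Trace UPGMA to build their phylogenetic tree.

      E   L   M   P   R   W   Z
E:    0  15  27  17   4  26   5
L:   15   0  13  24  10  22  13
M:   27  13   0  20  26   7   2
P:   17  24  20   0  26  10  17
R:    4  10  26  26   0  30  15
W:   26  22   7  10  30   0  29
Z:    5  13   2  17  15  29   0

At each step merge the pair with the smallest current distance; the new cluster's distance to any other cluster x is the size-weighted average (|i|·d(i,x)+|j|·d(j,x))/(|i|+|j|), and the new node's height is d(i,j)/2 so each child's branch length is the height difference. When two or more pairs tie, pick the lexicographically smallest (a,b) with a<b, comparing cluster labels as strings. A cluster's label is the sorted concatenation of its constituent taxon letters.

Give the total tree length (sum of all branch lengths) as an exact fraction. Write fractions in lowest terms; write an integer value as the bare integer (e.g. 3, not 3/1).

443/10

iteration 1: select M,Z (d=2); attach at lengths (1, 1); label the merged cluster MZ
  updated: d(E,MZ)=16, d(L,MZ)=13, d(MZ,P)=37/2, d(MZ,R)=41/2, d(MZ,W)=18
iteration 2: select E,R (d=4); attach at lengths (2, 2); label the merged cluster ER
  updated: d(ER,L)=25/2, d(ER,MZ)=73/4, d(ER,P)=43/2, d(ER,W)=28
iteration 3: select P,W (d=10); attach at lengths (5, 5); label the merged cluster PW
  updated: d(ER,PW)=99/4, d(L,PW)=23, d(MZ,PW)=73/4
iteration 4: select ER,L (d=25/2); attach at lengths (17/4, 25/4); label the merged cluster ELR
  updated: d(ELR,MZ)=33/2, d(ELR,PW)=145/6
iteration 5: select ELR,MZ (d=33/2); attach at lengths (2, 29/4); label the merged cluster ELMRZ
  updated: d(ELMRZ,PW)=109/5
iteration 6: select ELMRZ,PW (d=109/5); attach at lengths (53/20, 59/10); label the merged cluster ELMPRWZ
final tree: ((((E:2,R:2):17/4,L:25/4):2,(M:1,Z:1):29/4):53/20,(P:5,W:5):59/10)
total length: 443/10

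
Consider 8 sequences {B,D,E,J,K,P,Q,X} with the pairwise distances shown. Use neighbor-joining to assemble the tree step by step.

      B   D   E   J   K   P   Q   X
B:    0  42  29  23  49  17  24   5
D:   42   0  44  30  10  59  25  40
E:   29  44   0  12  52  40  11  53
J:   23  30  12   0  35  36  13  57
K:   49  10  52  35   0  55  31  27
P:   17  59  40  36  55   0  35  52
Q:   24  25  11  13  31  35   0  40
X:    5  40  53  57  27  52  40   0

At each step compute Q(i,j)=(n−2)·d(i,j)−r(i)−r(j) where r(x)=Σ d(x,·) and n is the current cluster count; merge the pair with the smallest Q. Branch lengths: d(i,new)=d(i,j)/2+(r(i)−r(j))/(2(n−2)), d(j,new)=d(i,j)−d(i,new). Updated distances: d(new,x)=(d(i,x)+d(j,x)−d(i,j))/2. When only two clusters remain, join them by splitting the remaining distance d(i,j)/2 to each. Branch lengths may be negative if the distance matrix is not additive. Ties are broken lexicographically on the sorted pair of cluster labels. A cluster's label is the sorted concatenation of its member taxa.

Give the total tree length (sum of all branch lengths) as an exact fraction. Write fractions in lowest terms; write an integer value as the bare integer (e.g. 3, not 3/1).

769/8

iteration 1: select D,K (d=10, Q=-449); attach at lengths (17/4, 23/4); label the merged cluster DK
  updated: d(B,DK)=81/2, d(DK,E)=43, d(DK,J)=55/2, d(DK,P)=52, d(DK,Q)=23, d(DK,X)=57/2
iteration 2: select B,X (d=5, Q=-349); attach at lengths (-36/5, 61/5); label the merged cluster BX
  updated: d(BX,DK)=32, d(BX,E)=77/2, d(BX,J)=75/2, d(BX,P)=32, d(BX,Q)=59/2
iteration 3: select BX,P (d=32, Q=-473/2); attach at lengths (205/16, 307/16); label the merged cluster BPX
  updated: d(BPX,DK)=26, d(BPX,E)=93/4, d(BPX,J)=83/4, d(BPX,Q)=65/4
iteration 4: select BPX,DK (d=26, Q=-511/4); attach at lengths (179/24, 445/24); label the merged cluster BDKPX
  updated: d(BDKPX,E)=161/8, d(BDKPX,J)=89/8, d(BDKPX,Q)=53/8
iteration 5: select BDKPX,Q (d=53/8, Q=-221/4); attach at lengths (41/8, 3/2); label the merged cluster BDKPQX
  updated: d(BDKPQX,E)=49/4, d(BDKPQX,J)=35/4
iteration 6: select BDKPQX,E (d=49/4, Q=-33); attach at lengths (9/2, 31/4); label the merged cluster BDEKPQX
  updated: d(BDEKPQX,J)=17/4
iteration 7: select BDEKPQX,J (d=17/4); attach at lengths (17/8, 17/8); label the merged cluster BDEJKPQX
final tree: ((((((B:-36/5,X:61/5):205/16,P:307/16):179/24,(D:17/4,K:23/4):445/24):41/8,Q:3/2):9/2,E:31/4):17/8,J:17/8)
total length: 769/8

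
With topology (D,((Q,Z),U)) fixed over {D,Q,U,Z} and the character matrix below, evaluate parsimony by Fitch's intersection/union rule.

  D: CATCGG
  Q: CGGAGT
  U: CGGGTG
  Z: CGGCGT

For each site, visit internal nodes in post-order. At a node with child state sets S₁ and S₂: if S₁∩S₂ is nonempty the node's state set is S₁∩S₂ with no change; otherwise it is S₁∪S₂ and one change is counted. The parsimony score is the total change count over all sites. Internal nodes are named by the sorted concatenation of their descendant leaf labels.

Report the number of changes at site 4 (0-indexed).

QZ@0: {C} ∩ {C} = {C} (intersection, +0)
QUZ@0: {C} ∩ {C} = {C} (intersection, +0)
DQUZ@0: {C} ∩ {C} = {C} (intersection, +0)
QZ@1: {G} ∩ {G} = {G} (intersection, +0)
QUZ@1: {G} ∩ {G} = {G} (intersection, +0)
DQUZ@1: {A} ∪ {G} = {A,G} (union, +1)
QZ@2: {G} ∩ {G} = {G} (intersection, +0)
QUZ@2: {G} ∩ {G} = {G} (intersection, +0)
DQUZ@2: {T} ∪ {G} = {G,T} (union, +1)
QZ@3: {A} ∪ {C} = {A,C} (union, +1)
QUZ@3: {A,C} ∪ {G} = {A,C,G} (union, +1)
DQUZ@3: {C} ∩ {A,C,G} = {C} (intersection, +0)
QZ@4: {G} ∩ {G} = {G} (intersection, +0)
QUZ@4: {G} ∪ {T} = {G,T} (union, +1)
DQUZ@4: {G} ∩ {G,T} = {G} (intersection, +0)
QZ@5: {T} ∩ {T} = {T} (intersection, +0)
QUZ@5: {T} ∪ {G} = {G,T} (union, +1)
DQUZ@5: {G} ∩ {G,T} = {G} (intersection, +0)
per-site changes: [0, 1, 1, 2, 1, 1]; total = 6

1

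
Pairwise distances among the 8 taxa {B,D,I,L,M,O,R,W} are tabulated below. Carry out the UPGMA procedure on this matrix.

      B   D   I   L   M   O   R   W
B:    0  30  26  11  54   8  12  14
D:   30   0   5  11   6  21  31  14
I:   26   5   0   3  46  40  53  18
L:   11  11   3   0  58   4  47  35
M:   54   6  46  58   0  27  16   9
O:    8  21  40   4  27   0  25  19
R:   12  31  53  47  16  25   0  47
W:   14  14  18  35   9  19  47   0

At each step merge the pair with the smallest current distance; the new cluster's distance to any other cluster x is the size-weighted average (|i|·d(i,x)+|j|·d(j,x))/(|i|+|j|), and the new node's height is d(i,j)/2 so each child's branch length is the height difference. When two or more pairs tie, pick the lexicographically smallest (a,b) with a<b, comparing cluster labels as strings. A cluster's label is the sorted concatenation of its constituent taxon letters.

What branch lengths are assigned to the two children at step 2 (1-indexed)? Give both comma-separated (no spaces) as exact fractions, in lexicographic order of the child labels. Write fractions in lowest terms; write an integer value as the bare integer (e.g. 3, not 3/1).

3,3

1. join I+L (d=3) ⇒ IL; edges |I|=3/2, |L|=3/2
  updated: d(B,IL)=37/2, d(D,IL)=8, d(IL,M)=52, d(IL,O)=22, d(IL,R)=50, d(IL,W)=53/2
2. join D+M (d=6) ⇒ DM; edges |D|=3, |M|=3
  updated: d(B,DM)=42, d(DM,IL)=30, d(DM,O)=24, d(DM,R)=47/2, d(DM,W)=23/2
3. join B+O (d=8) ⇒ BO; edges |B|=4, |O|=4
  updated: d(BO,DM)=33, d(BO,IL)=81/4, d(BO,R)=37/2, d(BO,W)=33/2
4. join DM+W (d=23/2) ⇒ DMW; edges |DM|=11/4, |W|=23/4
  updated: d(BO,DMW)=55/2, d(DMW,IL)=173/6, d(DMW,R)=94/3
5. join BO+R (d=37/2) ⇒ BOR; edges |BO|=21/4, |R|=37/4
  updated: d(BOR,DMW)=259/9, d(BOR,IL)=181/6
6. join BOR+DMW (d=259/9) ⇒ BDMORW; edges |BOR|=185/36, |DMW|=311/36
  updated: d(BDMORW,IL)=59/2
7. join BDMORW+IL (d=59/2) ⇒ BDILMORW; edges |BDMORW|=13/36, |IL|=53/4
final tree: ((((B:4,O:4):21/4,R:37/4):185/36,((D:3,M:3):11/4,W:23/4):311/36):13/36,(I:3/2,L:3/2):53/4)
total length: 1213/18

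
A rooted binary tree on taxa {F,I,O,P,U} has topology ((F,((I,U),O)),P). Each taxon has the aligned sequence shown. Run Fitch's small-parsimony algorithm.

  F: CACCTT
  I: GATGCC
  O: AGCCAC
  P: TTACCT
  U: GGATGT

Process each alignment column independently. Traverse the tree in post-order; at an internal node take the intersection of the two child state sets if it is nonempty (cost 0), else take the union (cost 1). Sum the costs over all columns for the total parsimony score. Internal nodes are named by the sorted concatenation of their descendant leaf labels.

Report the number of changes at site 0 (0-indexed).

3

IU@0: {G} ∩ {G} = {G} (intersection, +0)
IOU@0: {G} ∪ {A} = {A,G} (union, +1)
FIOU@0: {C} ∪ {A,G} = {A,C,G} (union, +1)
FIOPU@0: {A,C,G} ∪ {T} = {A,C,G,T} (union, +1)
IU@1: {A} ∪ {G} = {A,G} (union, +1)
IOU@1: {A,G} ∩ {G} = {G} (intersection, +0)
FIOU@1: {A} ∪ {G} = {A,G} (union, +1)
FIOPU@1: {A,G} ∪ {T} = {A,G,T} (union, +1)
IU@2: {T} ∪ {A} = {A,T} (union, +1)
IOU@2: {A,T} ∪ {C} = {A,C,T} (union, +1)
FIOU@2: {C} ∩ {A,C,T} = {C} (intersection, +0)
FIOPU@2: {C} ∪ {A} = {A,C} (union, +1)
IU@3: {G} ∪ {T} = {G,T} (union, +1)
IOU@3: {G,T} ∪ {C} = {C,G,T} (union, +1)
FIOU@3: {C} ∩ {C,G,T} = {C} (intersection, +0)
FIOPU@3: {C} ∩ {C} = {C} (intersection, +0)
IU@4: {C} ∪ {G} = {C,G} (union, +1)
IOU@4: {C,G} ∪ {A} = {A,C,G} (union, +1)
FIOU@4: {T} ∪ {A,C,G} = {A,C,G,T} (union, +1)
FIOPU@4: {A,C,G,T} ∩ {C} = {C} (intersection, +0)
IU@5: {C} ∪ {T} = {C,T} (union, +1)
IOU@5: {C,T} ∩ {C} = {C} (intersection, +0)
FIOU@5: {T} ∪ {C} = {C,T} (union, +1)
FIOPU@5: {C,T} ∩ {T} = {T} (intersection, +0)
per-site changes: [3, 3, 3, 2, 3, 2]; total = 16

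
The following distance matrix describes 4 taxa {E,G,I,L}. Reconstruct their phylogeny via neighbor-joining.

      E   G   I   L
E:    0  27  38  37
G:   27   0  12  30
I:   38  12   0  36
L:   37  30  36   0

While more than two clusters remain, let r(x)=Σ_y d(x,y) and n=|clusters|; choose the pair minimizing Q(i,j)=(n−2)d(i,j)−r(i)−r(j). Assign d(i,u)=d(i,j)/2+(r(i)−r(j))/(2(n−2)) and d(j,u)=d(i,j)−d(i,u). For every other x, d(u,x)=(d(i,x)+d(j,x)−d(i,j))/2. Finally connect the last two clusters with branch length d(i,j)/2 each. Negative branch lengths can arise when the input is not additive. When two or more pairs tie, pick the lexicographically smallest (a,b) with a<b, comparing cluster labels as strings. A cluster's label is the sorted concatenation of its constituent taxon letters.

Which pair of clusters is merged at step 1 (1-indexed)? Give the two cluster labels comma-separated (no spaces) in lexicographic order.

E,L

step 1: merge (E,L) at d=37, Q=-131; branch lengths E→73/4, L→75/4; new cluster EL
  updated: d(EL,G)=10, d(EL,I)=37/2
step 2: merge (EL,G) at d=10, Q=-81/2; branch lengths EL→33/4, G→7/4; new cluster EGL
  updated: d(EGL,I)=41/4
step 3: merge (EGL,I) at d=41/4; branch lengths EGL→41/8, I→41/8; new cluster EGIL
final tree: (((E:73/4,L:75/4):33/4,G:7/4):41/8,I:41/8)
total length: 229/4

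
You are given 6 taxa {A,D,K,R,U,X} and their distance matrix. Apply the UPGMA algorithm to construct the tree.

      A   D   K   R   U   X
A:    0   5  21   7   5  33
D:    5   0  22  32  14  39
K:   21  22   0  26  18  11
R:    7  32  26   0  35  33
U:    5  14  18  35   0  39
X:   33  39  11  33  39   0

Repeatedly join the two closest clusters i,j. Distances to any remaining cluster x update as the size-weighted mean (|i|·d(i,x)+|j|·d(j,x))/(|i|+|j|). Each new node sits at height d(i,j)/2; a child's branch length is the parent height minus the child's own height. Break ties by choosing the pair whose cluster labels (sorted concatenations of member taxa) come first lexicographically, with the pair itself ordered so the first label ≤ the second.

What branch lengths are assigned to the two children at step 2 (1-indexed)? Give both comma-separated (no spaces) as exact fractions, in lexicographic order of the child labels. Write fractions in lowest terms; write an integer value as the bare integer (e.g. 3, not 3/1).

9/4,19/4

1. join A+D (d=5) ⇒ AD; edges |A|=5/2, |D|=5/2
  updated: d(AD,K)=43/2, d(AD,R)=39/2, d(AD,U)=19/2, d(AD,X)=36
2. join AD+U (d=19/2) ⇒ ADU; edges |AD|=9/4, |U|=19/4
  updated: d(ADU,K)=61/3, d(ADU,R)=74/3, d(ADU,X)=37
3. join K+X (d=11) ⇒ KX; edges |K|=11/2, |X|=11/2
  updated: d(ADU,KX)=86/3, d(KX,R)=59/2
4. join ADU+R (d=74/3) ⇒ ADRU; edges |ADU|=91/12, |R|=37/3
  updated: d(ADRU,KX)=231/8
5. join ADRU+KX (d=231/8) ⇒ ADKRUX; edges |ADRU|=101/48, |KX|=143/16
final tree: ((((A:5/2,D:5/2):9/4,U:19/4):91/12,R:37/3):101/48,(K:11/2,X:11/2):143/16)
total length: 1295/24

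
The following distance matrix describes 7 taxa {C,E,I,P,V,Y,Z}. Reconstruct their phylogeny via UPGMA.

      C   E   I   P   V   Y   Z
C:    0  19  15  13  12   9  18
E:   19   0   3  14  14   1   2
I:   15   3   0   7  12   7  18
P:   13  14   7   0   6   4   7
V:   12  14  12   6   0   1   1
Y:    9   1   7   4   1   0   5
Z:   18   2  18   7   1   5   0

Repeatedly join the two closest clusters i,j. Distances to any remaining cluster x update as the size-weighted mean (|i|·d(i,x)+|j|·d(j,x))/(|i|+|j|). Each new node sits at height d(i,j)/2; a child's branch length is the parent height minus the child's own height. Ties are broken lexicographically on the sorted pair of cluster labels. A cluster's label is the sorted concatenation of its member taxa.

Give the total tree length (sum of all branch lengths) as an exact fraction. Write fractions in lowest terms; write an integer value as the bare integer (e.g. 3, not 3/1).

913/36

iteration 1: select E,Y (d=1); attach at lengths (1/2, 1/2); label the merged cluster EY
  updated: d(C,EY)=14, d(EY,I)=5, d(EY,P)=9, d(EY,V)=15/2, d(EY,Z)=7/2
iteration 2: select V,Z (d=1); attach at lengths (1/2, 1/2); label the merged cluster VZ
  updated: d(C,VZ)=15, d(EY,VZ)=11/2, d(I,VZ)=15, d(P,VZ)=13/2
iteration 3: select EY,I (d=5); attach at lengths (2, 5/2); label the merged cluster EIY
  updated: d(C,EIY)=43/3, d(EIY,P)=25/3, d(EIY,VZ)=26/3
iteration 4: select P,VZ (d=13/2); attach at lengths (13/4, 11/4); label the merged cluster PVZ
  updated: d(C,PVZ)=43/3, d(EIY,PVZ)=77/9
iteration 5: select EIY,PVZ (d=77/9); attach at lengths (16/9, 37/36); label the merged cluster EIPVYZ
  updated: d(C,EIPVYZ)=43/3
iteration 6: select C,EIPVYZ (d=43/3); attach at lengths (43/6, 26/9); label the merged cluster CEIPVYZ
final tree: (C:43/6,(((E:1/2,Y:1/2):2,I:5/2):16/9,(P:13/4,(V:1/2,Z:1/2):11/4):37/36):26/9)
total length: 913/36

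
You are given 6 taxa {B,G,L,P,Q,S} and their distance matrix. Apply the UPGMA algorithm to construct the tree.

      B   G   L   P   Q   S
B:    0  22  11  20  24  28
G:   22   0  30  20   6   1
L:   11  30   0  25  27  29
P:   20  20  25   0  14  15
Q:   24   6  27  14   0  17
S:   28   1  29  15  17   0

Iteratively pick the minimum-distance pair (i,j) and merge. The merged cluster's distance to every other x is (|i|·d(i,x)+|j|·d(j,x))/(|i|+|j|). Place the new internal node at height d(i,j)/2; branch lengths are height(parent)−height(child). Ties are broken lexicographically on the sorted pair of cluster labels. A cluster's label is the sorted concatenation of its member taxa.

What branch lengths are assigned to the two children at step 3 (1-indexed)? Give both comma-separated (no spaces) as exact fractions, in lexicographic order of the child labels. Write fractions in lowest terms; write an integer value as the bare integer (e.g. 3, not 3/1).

21/4,23/4

1. join G+S (d=1) ⇒ GS; edges |G|=1/2, |S|=1/2
  updated: d(B,GS)=25, d(GS,L)=59/2, d(GS,P)=35/2, d(GS,Q)=23/2
2. join B+L (d=11) ⇒ BL; edges |B|=11/2, |L|=11/2
  updated: d(BL,GS)=109/4, d(BL,P)=45/2, d(BL,Q)=51/2
3. join GS+Q (d=23/2) ⇒ GQS; edges |GS|=21/4, |Q|=23/4
  updated: d(BL,GQS)=80/3, d(GQS,P)=49/3
4. join GQS+P (d=49/3) ⇒ GPQS; edges |GQS|=29/12, |P|=49/6
  updated: d(BL,GPQS)=205/8
5. join BL+GPQS (d=205/8) ⇒ BGLPQS; edges |BL|=117/16, |GPQS|=223/48
final tree: ((B:11/2,L:11/2):117/16,(((G:1/2,S:1/2):21/4,Q:23/4):29/12,P:49/6):223/48)
total length: 1093/24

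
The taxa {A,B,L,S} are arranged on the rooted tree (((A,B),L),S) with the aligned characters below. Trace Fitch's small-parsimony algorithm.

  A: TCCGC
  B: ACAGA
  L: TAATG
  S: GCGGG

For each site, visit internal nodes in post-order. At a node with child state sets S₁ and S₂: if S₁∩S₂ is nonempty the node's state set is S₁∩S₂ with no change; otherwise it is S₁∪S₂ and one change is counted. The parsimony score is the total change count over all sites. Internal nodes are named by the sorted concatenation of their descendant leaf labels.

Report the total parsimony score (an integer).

[col 0] AB: children A:{T}, B:{A} ∪→ {A,T}; cost 1
[col 0] ABL: children AB:{A,T}, L:{T} ∩→ {T}; cost 0
[col 0] ABLS: children ABL:{T}, S:{G} ∪→ {G,T}; cost 1
[col 1] AB: children A:{C}, B:{C} ∩→ {C}; cost 0
[col 1] ABL: children AB:{C}, L:{A} ∪→ {A,C}; cost 1
[col 1] ABLS: children ABL:{A,C}, S:{C} ∩→ {C}; cost 0
[col 2] AB: children A:{C}, B:{A} ∪→ {A,C}; cost 1
[col 2] ABL: children AB:{A,C}, L:{A} ∩→ {A}; cost 0
[col 2] ABLS: children ABL:{A}, S:{G} ∪→ {A,G}; cost 1
[col 3] AB: children A:{G}, B:{G} ∩→ {G}; cost 0
[col 3] ABL: children AB:{G}, L:{T} ∪→ {G,T}; cost 1
[col 3] ABLS: children ABL:{G,T}, S:{G} ∩→ {G}; cost 0
[col 4] AB: children A:{C}, B:{A} ∪→ {A,C}; cost 1
[col 4] ABL: children AB:{A,C}, L:{G} ∪→ {A,C,G}; cost 1
[col 4] ABLS: children ABL:{A,C,G}, S:{G} ∩→ {G}; cost 0
per-site changes: [2, 1, 2, 1, 2]; total = 8

8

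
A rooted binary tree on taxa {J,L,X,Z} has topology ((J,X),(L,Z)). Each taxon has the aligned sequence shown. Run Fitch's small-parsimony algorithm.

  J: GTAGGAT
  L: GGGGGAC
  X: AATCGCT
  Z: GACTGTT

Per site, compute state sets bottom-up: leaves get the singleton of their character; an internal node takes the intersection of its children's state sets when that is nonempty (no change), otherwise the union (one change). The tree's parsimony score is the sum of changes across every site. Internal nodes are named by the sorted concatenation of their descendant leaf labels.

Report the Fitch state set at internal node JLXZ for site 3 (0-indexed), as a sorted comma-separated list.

G

site 0, node JX: J={G} ∪ X={A} → {A,G} (+1)
site 0, node LZ: L={G} ∩ Z={G} → {G} (+0)
site 0, node JLXZ: JX={A,G} ∩ LZ={G} → {G} (+0)
site 1, node JX: J={T} ∪ X={A} → {A,T} (+1)
site 1, node LZ: L={G} ∪ Z={A} → {A,G} (+1)
site 1, node JLXZ: JX={A,T} ∩ LZ={A,G} → {A} (+0)
site 2, node JX: J={A} ∪ X={T} → {A,T} (+1)
site 2, node LZ: L={G} ∪ Z={C} → {C,G} (+1)
site 2, node JLXZ: JX={A,T} ∪ LZ={C,G} → {A,C,G,T} (+1)
site 3, node JX: J={G} ∪ X={C} → {C,G} (+1)
site 3, node LZ: L={G} ∪ Z={T} → {G,T} (+1)
site 3, node JLXZ: JX={C,G} ∩ LZ={G,T} → {G} (+0)
site 4, node JX: J={G} ∩ X={G} → {G} (+0)
site 4, node LZ: L={G} ∩ Z={G} → {G} (+0)
site 4, node JLXZ: JX={G} ∩ LZ={G} → {G} (+0)
site 5, node JX: J={A} ∪ X={C} → {A,C} (+1)
site 5, node LZ: L={A} ∪ Z={T} → {A,T} (+1)
site 5, node JLXZ: JX={A,C} ∩ LZ={A,T} → {A} (+0)
site 6, node JX: J={T} ∩ X={T} → {T} (+0)
site 6, node LZ: L={C} ∪ Z={T} → {C,T} (+1)
site 6, node JLXZ: JX={T} ∩ LZ={C,T} → {T} (+0)
per-site changes: [1, 2, 3, 2, 0, 2, 1]; total = 11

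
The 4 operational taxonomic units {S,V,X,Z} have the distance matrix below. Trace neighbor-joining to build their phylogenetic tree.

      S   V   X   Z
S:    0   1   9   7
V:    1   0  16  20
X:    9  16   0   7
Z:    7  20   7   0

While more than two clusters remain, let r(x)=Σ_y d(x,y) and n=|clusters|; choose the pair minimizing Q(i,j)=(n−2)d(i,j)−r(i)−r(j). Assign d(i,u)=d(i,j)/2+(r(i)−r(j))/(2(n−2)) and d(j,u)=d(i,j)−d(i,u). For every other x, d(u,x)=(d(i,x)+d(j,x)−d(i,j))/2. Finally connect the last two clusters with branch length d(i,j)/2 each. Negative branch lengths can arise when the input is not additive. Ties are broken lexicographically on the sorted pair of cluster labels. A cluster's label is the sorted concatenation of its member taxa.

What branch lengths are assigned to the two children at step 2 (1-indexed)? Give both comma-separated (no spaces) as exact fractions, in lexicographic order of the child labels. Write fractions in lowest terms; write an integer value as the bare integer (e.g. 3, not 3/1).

9,3

iteration 1: select S,V (d=1, Q=-52); attach at lengths (-9/2, 11/2); label the merged cluster SV
  updated: d(SV,X)=12, d(SV,Z)=13
iteration 2: select SV,X (d=12, Q=-32); attach at lengths (9, 3); label the merged cluster SVX
  updated: d(SVX,Z)=4
iteration 3: select SVX,Z (d=4); attach at lengths (2, 2); label the merged cluster SVXZ
final tree: (((S:-9/2,V:11/2):9,X:3):2,Z:2)
total length: 17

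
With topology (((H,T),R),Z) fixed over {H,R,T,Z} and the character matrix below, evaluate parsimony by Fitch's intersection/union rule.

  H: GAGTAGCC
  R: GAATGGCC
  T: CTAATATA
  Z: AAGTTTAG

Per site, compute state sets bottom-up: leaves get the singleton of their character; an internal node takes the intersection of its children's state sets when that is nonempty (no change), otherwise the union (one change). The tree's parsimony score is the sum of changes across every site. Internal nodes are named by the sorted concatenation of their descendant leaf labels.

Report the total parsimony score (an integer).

[col 0] HT: children H:{G}, T:{C} ∪→ {C,G}; cost 1
[col 0] HRT: children HT:{C,G}, R:{G} ∩→ {G}; cost 0
[col 0] HRTZ: children HRT:{G}, Z:{A} ∪→ {A,G}; cost 1
[col 1] HT: children H:{A}, T:{T} ∪→ {A,T}; cost 1
[col 1] HRT: children HT:{A,T}, R:{A} ∩→ {A}; cost 0
[col 1] HRTZ: children HRT:{A}, Z:{A} ∩→ {A}; cost 0
[col 2] HT: children H:{G}, T:{A} ∪→ {A,G}; cost 1
[col 2] HRT: children HT:{A,G}, R:{A} ∩→ {A}; cost 0
[col 2] HRTZ: children HRT:{A}, Z:{G} ∪→ {A,G}; cost 1
[col 3] HT: children H:{T}, T:{A} ∪→ {A,T}; cost 1
[col 3] HRT: children HT:{A,T}, R:{T} ∩→ {T}; cost 0
[col 3] HRTZ: children HRT:{T}, Z:{T} ∩→ {T}; cost 0
[col 4] HT: children H:{A}, T:{T} ∪→ {A,T}; cost 1
[col 4] HRT: children HT:{A,T}, R:{G} ∪→ {A,G,T}; cost 1
[col 4] HRTZ: children HRT:{A,G,T}, Z:{T} ∩→ {T}; cost 0
[col 5] HT: children H:{G}, T:{A} ∪→ {A,G}; cost 1
[col 5] HRT: children HT:{A,G}, R:{G} ∩→ {G}; cost 0
[col 5] HRTZ: children HRT:{G}, Z:{T} ∪→ {G,T}; cost 1
[col 6] HT: children H:{C}, T:{T} ∪→ {C,T}; cost 1
[col 6] HRT: children HT:{C,T}, R:{C} ∩→ {C}; cost 0
[col 6] HRTZ: children HRT:{C}, Z:{A} ∪→ {A,C}; cost 1
[col 7] HT: children H:{C}, T:{A} ∪→ {A,C}; cost 1
[col 7] HRT: children HT:{A,C}, R:{C} ∩→ {C}; cost 0
[col 7] HRTZ: children HRT:{C}, Z:{G} ∪→ {C,G}; cost 1
per-site changes: [2, 1, 2, 1, 2, 2, 2, 2]; total = 14

14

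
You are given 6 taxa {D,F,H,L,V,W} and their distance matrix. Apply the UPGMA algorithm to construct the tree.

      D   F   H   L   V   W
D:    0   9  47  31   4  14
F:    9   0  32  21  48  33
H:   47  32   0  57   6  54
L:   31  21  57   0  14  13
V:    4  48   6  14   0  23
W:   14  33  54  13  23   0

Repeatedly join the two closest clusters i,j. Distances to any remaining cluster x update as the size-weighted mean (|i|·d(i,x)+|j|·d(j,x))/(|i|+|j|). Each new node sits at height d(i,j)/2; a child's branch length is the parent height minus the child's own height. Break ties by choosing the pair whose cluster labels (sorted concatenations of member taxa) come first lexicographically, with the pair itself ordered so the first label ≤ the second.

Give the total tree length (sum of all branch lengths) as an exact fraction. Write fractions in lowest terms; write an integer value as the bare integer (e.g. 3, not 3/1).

1. join D+V (d=4) ⇒ DV; edges |D|=2, |V|=2
  updated: d(DV,F)=57/2, d(DV,H)=53/2, d(DV,L)=45/2, d(DV,W)=37/2
2. join L+W (d=13) ⇒ LW; edges |L|=13/2, |W|=13/2
  updated: d(DV,LW)=41/2, d(F,LW)=27, d(H,LW)=111/2
3. join DV+LW (d=41/2) ⇒ DLVW; edges |DV|=33/4, |LW|=15/4
  updated: d(DLVW,F)=111/4, d(DLVW,H)=41
4. join DLVW+F (d=111/4) ⇒ DFLVW; edges |DLVW|=29/8, |F|=111/8
  updated: d(DFLVW,H)=196/5
5. join DFLVW+H (d=196/5) ⇒ DFHLVW; edges |DFLVW|=229/40, |H|=98/5
final tree: ((((D:2,V:2):33/4,(L:13/2,W:13/2):15/4):29/8,F:111/8):229/40,H:98/5)
total length: 2873/40

2873/40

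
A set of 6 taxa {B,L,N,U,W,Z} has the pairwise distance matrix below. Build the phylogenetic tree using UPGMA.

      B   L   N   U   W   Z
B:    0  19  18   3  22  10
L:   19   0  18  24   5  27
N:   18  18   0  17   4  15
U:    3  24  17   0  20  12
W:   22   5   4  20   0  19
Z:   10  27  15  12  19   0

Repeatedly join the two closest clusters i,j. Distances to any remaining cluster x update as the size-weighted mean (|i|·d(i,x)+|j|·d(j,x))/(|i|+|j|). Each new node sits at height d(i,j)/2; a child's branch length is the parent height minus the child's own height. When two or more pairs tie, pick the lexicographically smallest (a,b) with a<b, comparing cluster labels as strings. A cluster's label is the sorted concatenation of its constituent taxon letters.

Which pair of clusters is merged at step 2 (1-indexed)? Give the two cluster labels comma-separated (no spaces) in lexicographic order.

step 1: merge (B,U) at d=3; branch lengths B→3/2, U→3/2; new cluster BU
  updated: d(BU,L)=43/2, d(BU,N)=35/2, d(BU,W)=21, d(BU,Z)=11
step 2: merge (N,W) at d=4; branch lengths N→2, W→2; new cluster NW
  updated: d(BU,NW)=77/4, d(L,NW)=23/2, d(NW,Z)=17
step 3: merge (BU,Z) at d=11; branch lengths BU→4, Z→11/2; new cluster BUZ
  updated: d(BUZ,L)=70/3, d(BUZ,NW)=37/2
step 4: merge (L,NW) at d=23/2; branch lengths L→23/4, NW→15/4; new cluster LNW
  updated: d(BUZ,LNW)=181/9
step 5: merge (BUZ,LNW) at d=181/9; branch lengths BUZ→41/9, LNW→155/36; new cluster BLNUWZ
final tree: (((B:3/2,U:3/2):4,Z:11/2):41/9,(L:23/4,(N:2,W:2):15/4):155/36)
total length: 1255/36

N,W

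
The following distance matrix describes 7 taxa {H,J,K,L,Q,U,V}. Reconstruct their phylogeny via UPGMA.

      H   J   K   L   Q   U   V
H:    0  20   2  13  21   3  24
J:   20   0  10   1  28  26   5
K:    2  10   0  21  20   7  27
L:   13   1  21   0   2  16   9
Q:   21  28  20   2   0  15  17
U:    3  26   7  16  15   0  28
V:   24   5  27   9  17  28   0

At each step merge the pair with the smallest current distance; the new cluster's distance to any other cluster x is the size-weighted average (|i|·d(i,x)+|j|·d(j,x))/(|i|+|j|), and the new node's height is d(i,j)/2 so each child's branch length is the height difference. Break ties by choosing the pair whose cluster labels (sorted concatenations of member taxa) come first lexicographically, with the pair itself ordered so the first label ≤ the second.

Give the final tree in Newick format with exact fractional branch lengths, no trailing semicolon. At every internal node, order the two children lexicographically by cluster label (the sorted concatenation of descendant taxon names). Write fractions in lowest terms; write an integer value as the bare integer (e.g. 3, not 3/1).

iteration 1: select J,L (d=1); attach at lengths (1/2, 1/2); label the merged cluster JL
  updated: d(H,JL)=33/2, d(JL,K)=31/2, d(JL,Q)=15, d(JL,U)=21, d(JL,V)=7
iteration 2: select H,K (d=2); attach at lengths (1, 1); label the merged cluster HK
  updated: d(HK,JL)=16, d(HK,Q)=41/2, d(HK,U)=5, d(HK,V)=51/2
iteration 3: select HK,U (d=5); attach at lengths (3/2, 5/2); label the merged cluster HKU
  updated: d(HKU,JL)=53/3, d(HKU,Q)=56/3, d(HKU,V)=79/3
iteration 4: select JL,V (d=7); attach at lengths (3, 7/2); label the merged cluster JLV
  updated: d(HKU,JLV)=185/9, d(JLV,Q)=47/3
iteration 5: select JLV,Q (d=47/3); attach at lengths (13/3, 47/6); label the merged cluster JLQV
  updated: d(HKU,JLQV)=241/12
iteration 6: select HKU,JLQV (d=241/12); attach at lengths (181/24, 53/24); label the merged cluster HJKLQUV
final tree: (((H:1,K:1):3/2,U:5/2):181/24,(((J:1/2,L:1/2):3,V:7/2):13/3,Q:47/6):53/24)
total length: 425/12

(((H:1,K:1):3/2,U:5/2):181/24,(((J:1/2,L:1/2):3,V:7/2):13/3,Q:47/6):53/24)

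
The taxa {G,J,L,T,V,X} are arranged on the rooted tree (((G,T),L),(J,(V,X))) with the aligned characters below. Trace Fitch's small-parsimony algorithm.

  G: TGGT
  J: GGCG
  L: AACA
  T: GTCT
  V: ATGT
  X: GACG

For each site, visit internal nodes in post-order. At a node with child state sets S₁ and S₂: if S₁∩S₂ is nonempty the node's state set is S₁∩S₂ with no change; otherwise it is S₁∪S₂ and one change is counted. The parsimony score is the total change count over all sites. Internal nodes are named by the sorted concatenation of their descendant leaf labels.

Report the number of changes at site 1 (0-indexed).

site 0, node GT: G={T} ∪ T={G} → {G,T} (+1)
site 0, node GLT: GT={G,T} ∪ L={A} → {A,G,T} (+1)
site 0, node VX: V={A} ∪ X={G} → {A,G} (+1)
site 0, node JVX: J={G} ∩ VX={A,G} → {G} (+0)
site 0, node GJLTVX: GLT={A,G,T} ∩ JVX={G} → {G} (+0)
site 1, node GT: G={G} ∪ T={T} → {G,T} (+1)
site 1, node GLT: GT={G,T} ∪ L={A} → {A,G,T} (+1)
site 1, node VX: V={T} ∪ X={A} → {A,T} (+1)
site 1, node JVX: J={G} ∪ VX={A,T} → {A,G,T} (+1)
site 1, node GJLTVX: GLT={A,G,T} ∩ JVX={A,G,T} → {A,G,T} (+0)
site 2, node GT: G={G} ∪ T={C} → {C,G} (+1)
site 2, node GLT: GT={C,G} ∩ L={C} → {C} (+0)
site 2, node VX: V={G} ∪ X={C} → {C,G} (+1)
site 2, node JVX: J={C} ∩ VX={C,G} → {C} (+0)
site 2, node GJLTVX: GLT={C} ∩ JVX={C} → {C} (+0)
site 3, node GT: G={T} ∩ T={T} → {T} (+0)
site 3, node GLT: GT={T} ∪ L={A} → {A,T} (+1)
site 3, node VX: V={T} ∪ X={G} → {G,T} (+1)
site 3, node JVX: J={G} ∩ VX={G,T} → {G} (+0)
site 3, node GJLTVX: GLT={A,T} ∪ JVX={G} → {A,G,T} (+1)
per-site changes: [3, 4, 2, 3]; total = 12

4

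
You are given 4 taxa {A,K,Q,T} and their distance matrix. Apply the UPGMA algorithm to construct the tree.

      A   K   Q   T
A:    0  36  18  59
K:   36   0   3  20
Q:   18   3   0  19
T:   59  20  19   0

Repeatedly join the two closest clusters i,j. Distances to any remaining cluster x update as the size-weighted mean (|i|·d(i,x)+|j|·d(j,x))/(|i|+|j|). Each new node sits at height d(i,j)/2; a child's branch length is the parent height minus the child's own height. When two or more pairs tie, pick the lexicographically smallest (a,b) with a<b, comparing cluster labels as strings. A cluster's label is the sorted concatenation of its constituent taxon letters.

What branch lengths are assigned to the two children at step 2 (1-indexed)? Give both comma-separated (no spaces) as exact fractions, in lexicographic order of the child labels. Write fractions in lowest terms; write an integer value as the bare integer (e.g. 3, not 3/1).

1. join K+Q (d=3) ⇒ KQ; edges |K|=3/2, |Q|=3/2
  updated: d(A,KQ)=27, d(KQ,T)=39/2
2. join KQ+T (d=39/2) ⇒ KQT; edges |KQ|=33/4, |T|=39/4
  updated: d(A,KQT)=113/3
3. join A+KQT (d=113/3) ⇒ AKQT; edges |A|=113/6, |KQT|=109/12
final tree: (A:113/6,((K:3/2,Q:3/2):33/4,T:39/4):109/12)
total length: 587/12

33/4,39/4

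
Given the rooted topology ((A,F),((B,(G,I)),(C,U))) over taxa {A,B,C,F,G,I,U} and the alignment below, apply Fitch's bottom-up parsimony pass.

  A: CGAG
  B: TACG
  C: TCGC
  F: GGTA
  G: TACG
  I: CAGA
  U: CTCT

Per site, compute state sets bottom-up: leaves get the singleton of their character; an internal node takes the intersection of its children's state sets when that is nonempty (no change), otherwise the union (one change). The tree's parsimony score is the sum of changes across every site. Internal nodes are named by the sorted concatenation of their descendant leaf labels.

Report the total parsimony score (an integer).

site 0, node AF: A={C} ∪ F={G} → {C,G} (+1)
site 0, node GI: G={T} ∪ I={C} → {C,T} (+1)
site 0, node BGI: B={T} ∩ GI={C,T} → {T} (+0)
site 0, node CU: C={T} ∪ U={C} → {C,T} (+1)
site 0, node BCGIU: BGI={T} ∩ CU={C,T} → {T} (+0)
site 0, node ABCFGIU: AF={C,G} ∪ BCGIU={T} → {C,G,T} (+1)
site 1, node AF: A={G} ∩ F={G} → {G} (+0)
site 1, node GI: G={A} ∩ I={A} → {A} (+0)
site 1, node BGI: B={A} ∩ GI={A} → {A} (+0)
site 1, node CU: C={C} ∪ U={T} → {C,T} (+1)
site 1, node BCGIU: BGI={A} ∪ CU={C,T} → {A,C,T} (+1)
site 1, node ABCFGIU: AF={G} ∪ BCGIU={A,C,T} → {A,C,G,T} (+1)
site 2, node AF: A={A} ∪ F={T} → {A,T} (+1)
site 2, node GI: G={C} ∪ I={G} → {C,G} (+1)
site 2, node BGI: B={C} ∩ GI={C,G} → {C} (+0)
site 2, node CU: C={G} ∪ U={C} → {C,G} (+1)
site 2, node BCGIU: BGI={C} ∩ CU={C,G} → {C} (+0)
site 2, node ABCFGIU: AF={A,T} ∪ BCGIU={C} → {A,C,T} (+1)
site 3, node AF: A={G} ∪ F={A} → {A,G} (+1)
site 3, node GI: G={G} ∪ I={A} → {A,G} (+1)
site 3, node BGI: B={G} ∩ GI={A,G} → {G} (+0)
site 3, node CU: C={C} ∪ U={T} → {C,T} (+1)
site 3, node BCGIU: BGI={G} ∪ CU={C,T} → {C,G,T} (+1)
site 3, node ABCFGIU: AF={A,G} ∩ BCGIU={C,G,T} → {G} (+0)
per-site changes: [4, 3, 4, 4]; total = 15

15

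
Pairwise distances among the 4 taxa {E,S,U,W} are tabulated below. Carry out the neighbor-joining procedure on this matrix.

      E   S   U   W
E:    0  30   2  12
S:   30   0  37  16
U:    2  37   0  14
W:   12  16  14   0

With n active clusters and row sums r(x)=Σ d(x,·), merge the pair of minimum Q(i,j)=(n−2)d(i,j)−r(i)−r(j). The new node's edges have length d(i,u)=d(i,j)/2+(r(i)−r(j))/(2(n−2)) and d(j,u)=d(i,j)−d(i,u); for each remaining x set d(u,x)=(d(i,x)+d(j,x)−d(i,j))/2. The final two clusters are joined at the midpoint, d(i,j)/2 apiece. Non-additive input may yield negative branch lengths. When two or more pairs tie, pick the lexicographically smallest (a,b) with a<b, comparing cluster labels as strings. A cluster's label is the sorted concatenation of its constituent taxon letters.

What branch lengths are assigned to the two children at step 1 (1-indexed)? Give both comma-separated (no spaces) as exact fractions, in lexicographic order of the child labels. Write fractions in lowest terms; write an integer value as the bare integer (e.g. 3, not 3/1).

-5/4,13/4

1. join E+U (d=2, Q=-93) ⇒ EU; edges |E|=-5/4, |U|=13/4
  updated: d(EU,S)=65/2, d(EU,W)=12
2. join EU+S (d=65/2, Q=-121/2) ⇒ ESU; edges |EU|=57/4, |S|=73/4
  updated: d(ESU,W)=-9/4
3. join ESU+W (d=-9/4) ⇒ ESUW; edges |ESU|=-9/8, |W|=-9/8
final tree: (((E:-5/4,U:13/4):57/4,S:73/4):-9/8,W:-9/8)
total length: 129/4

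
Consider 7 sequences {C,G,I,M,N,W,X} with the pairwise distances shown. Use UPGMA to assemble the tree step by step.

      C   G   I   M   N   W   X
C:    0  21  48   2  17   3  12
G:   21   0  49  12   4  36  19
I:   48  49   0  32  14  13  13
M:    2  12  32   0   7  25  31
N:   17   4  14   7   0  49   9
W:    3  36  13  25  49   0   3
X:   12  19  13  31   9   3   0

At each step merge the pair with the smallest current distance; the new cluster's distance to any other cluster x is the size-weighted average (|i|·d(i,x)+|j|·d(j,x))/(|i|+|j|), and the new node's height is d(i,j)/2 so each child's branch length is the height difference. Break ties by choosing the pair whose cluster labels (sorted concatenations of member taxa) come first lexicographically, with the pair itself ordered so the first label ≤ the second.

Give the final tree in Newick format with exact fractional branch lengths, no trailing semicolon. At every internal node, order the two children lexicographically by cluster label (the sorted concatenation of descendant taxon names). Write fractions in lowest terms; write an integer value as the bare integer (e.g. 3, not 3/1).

iteration 1: select C,M (d=2); attach at lengths (1, 1); label the merged cluster CM
  updated: d(CM,G)=33/2, d(CM,I)=40, d(CM,N)=12, d(CM,W)=14, d(CM,X)=43/2
iteration 2: select W,X (d=3); attach at lengths (3/2, 3/2); label the merged cluster WX
  updated: d(CM,WX)=71/4, d(G,WX)=55/2, d(I,WX)=13, d(N,WX)=29
iteration 3: select G,N (d=4); attach at lengths (2, 2); label the merged cluster GN
  updated: d(CM,GN)=57/4, d(GN,I)=63/2, d(GN,WX)=113/4
iteration 4: select I,WX (d=13); attach at lengths (13/2, 5); label the merged cluster IWX
  updated: d(CM,IWX)=151/6, d(GN,IWX)=88/3
iteration 5: select CM,GN (d=57/4); attach at lengths (49/8, 41/8); label the merged cluster CGMN
  updated: d(CGMN,IWX)=109/4
iteration 6: select CGMN,IWX (d=109/4); attach at lengths (13/2, 57/8); label the merged cluster CGIMNWX
final tree: (((C:1,M:1):49/8,(G:2,N:2):41/8):13/2,(I:13/2,(W:3/2,X:3/2):5):57/8)
total length: 363/8

(((C:1,M:1):49/8,(G:2,N:2):41/8):13/2,(I:13/2,(W:3/2,X:3/2):5):57/8)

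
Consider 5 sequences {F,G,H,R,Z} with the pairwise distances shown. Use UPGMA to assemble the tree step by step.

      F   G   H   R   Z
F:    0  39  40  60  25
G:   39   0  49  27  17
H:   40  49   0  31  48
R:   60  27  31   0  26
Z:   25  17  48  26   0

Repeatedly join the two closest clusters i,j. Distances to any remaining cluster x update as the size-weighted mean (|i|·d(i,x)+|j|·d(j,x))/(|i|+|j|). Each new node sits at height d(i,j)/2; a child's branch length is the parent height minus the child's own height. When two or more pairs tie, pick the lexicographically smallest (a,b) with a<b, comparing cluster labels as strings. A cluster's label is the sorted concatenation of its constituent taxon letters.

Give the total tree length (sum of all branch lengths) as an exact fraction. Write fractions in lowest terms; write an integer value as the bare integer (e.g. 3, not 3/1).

iteration 1: select G,Z (d=17); attach at lengths (17/2, 17/2); label the merged cluster GZ
  updated: d(F,GZ)=32, d(GZ,H)=97/2, d(GZ,R)=53/2
iteration 2: select GZ,R (d=53/2); attach at lengths (19/4, 53/4); label the merged cluster GRZ
  updated: d(F,GRZ)=124/3, d(GRZ,H)=128/3
iteration 3: select F,H (d=40); attach at lengths (20, 20); label the merged cluster FH
  updated: d(FH,GRZ)=42
iteration 4: select FH,GRZ (d=42); attach at lengths (1, 31/4); label the merged cluster FGHRZ
final tree: ((F:20,H:20):1,((G:17/2,Z:17/2):19/4,R:53/4):31/4)
total length: 335/4

335/4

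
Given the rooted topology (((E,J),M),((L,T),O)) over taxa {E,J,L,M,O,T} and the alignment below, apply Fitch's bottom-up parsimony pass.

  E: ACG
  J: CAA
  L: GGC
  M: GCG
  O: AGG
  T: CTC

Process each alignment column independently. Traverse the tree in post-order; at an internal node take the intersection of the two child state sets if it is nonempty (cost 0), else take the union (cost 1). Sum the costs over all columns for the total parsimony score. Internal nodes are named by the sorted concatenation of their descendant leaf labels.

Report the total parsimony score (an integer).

EJ@0: {A} ∪ {C} = {A,C} (union, +1)
EJM@0: {A,C} ∪ {G} = {A,C,G} (union, +1)
LT@0: {G} ∪ {C} = {C,G} (union, +1)
LOT@0: {C,G} ∪ {A} = {A,C,G} (union, +1)
EJLMOT@0: {A,C,G} ∩ {A,C,G} = {A,C,G} (intersection, +0)
EJ@1: {C} ∪ {A} = {A,C} (union, +1)
EJM@1: {A,C} ∩ {C} = {C} (intersection, +0)
LT@1: {G} ∪ {T} = {G,T} (union, +1)
LOT@1: {G,T} ∩ {G} = {G} (intersection, +0)
EJLMOT@1: {C} ∪ {G} = {C,G} (union, +1)
EJ@2: {G} ∪ {A} = {A,G} (union, +1)
EJM@2: {A,G} ∩ {G} = {G} (intersection, +0)
LT@2: {C} ∩ {C} = {C} (intersection, +0)
LOT@2: {C} ∪ {G} = {C,G} (union, +1)
EJLMOT@2: {G} ∩ {C,G} = {G} (intersection, +0)
per-site changes: [4, 3, 2]; total = 9

9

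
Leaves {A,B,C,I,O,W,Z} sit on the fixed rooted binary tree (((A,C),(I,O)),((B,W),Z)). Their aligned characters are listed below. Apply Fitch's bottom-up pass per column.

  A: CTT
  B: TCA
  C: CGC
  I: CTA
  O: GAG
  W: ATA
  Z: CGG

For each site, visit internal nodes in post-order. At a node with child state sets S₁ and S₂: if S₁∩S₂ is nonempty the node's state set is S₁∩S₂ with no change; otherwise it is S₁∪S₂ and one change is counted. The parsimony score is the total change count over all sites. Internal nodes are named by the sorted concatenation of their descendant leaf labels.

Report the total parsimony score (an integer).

AC@0: {C} ∩ {C} = {C} (intersection, +0)
IO@0: {C} ∪ {G} = {C,G} (union, +1)
ACIO@0: {C} ∩ {C,G} = {C} (intersection, +0)
BW@0: {T} ∪ {A} = {A,T} (union, +1)
BWZ@0: {A,T} ∪ {C} = {A,C,T} (union, +1)
ABCIOWZ@0: {C} ∩ {A,C,T} = {C} (intersection, +0)
AC@1: {T} ∪ {G} = {G,T} (union, +1)
IO@1: {T} ∪ {A} = {A,T} (union, +1)
ACIO@1: {G,T} ∩ {A,T} = {T} (intersection, +0)
BW@1: {C} ∪ {T} = {C,T} (union, +1)
BWZ@1: {C,T} ∪ {G} = {C,G,T} (union, +1)
ABCIOWZ@1: {T} ∩ {C,G,T} = {T} (intersection, +0)
AC@2: {T} ∪ {C} = {C,T} (union, +1)
IO@2: {A} ∪ {G} = {A,G} (union, +1)
ACIO@2: {C,T} ∪ {A,G} = {A,C,G,T} (union, +1)
BW@2: {A} ∩ {A} = {A} (intersection, +0)
BWZ@2: {A} ∪ {G} = {A,G} (union, +1)
ABCIOWZ@2: {A,C,G,T} ∩ {A,G} = {A,G} (intersection, +0)
per-site changes: [3, 4, 4]; total = 11

11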